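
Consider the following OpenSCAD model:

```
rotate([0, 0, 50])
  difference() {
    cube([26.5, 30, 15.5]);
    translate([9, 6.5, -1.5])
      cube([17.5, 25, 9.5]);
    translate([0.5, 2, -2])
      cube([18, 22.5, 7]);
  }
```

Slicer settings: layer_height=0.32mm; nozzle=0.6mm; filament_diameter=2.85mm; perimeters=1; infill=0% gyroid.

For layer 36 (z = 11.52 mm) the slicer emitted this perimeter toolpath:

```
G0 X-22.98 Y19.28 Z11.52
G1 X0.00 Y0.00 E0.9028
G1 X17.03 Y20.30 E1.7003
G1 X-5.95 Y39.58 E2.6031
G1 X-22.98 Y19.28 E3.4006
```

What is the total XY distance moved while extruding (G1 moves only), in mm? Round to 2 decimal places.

112.99 mm

Sum the Euclidean lengths of each G1 segment: total = 112.99 mm.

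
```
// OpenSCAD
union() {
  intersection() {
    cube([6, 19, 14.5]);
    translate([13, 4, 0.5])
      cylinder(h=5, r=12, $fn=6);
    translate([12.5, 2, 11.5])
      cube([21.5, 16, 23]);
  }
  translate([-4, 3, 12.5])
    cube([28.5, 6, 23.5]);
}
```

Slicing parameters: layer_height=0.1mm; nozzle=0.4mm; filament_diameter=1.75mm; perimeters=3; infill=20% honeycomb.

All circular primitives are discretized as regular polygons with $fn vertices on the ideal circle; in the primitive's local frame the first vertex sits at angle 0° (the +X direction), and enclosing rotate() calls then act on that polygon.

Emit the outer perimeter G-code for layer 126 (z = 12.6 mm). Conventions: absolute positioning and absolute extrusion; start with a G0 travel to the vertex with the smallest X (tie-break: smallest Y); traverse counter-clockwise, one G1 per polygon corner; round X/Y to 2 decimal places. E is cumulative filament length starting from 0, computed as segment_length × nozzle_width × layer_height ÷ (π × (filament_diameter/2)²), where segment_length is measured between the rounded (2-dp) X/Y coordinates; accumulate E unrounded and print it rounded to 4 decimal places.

G0 X-4.00 Y3.00 Z12.60
G1 X24.50 Y3.00 E0.4740
G1 X24.50 Y9.00 E0.5737
G1 X-4.00 Y9.00 E1.0477
G1 X-4.00 Y3.00 E1.1475

At z = 12.6 mm: the cube (footprint 6×19) is included at this height; the cylinder at (13, 4) does not reach this height (z outside [0.5, 5.5]); the cube at (12.5, 2) (footprint 21.5×16) is included at this height; Keeping only the common overlap: at least one operand is absent at this height, so nothing remains; the cube at (-4, 3) is present — its section is the full 28.5×6 rectangle; Combining (union): only the 28.5×6 cube at (-4, 3) is present, so the union is just that shape — 1 connected region. The outline is a single polygon with 4 vertices. Extrusion per mm of travel: 0.4 × 0.1 / (π × 0.875²) = 0.016630. Accumulating E over each segment gives final E = 1.1475.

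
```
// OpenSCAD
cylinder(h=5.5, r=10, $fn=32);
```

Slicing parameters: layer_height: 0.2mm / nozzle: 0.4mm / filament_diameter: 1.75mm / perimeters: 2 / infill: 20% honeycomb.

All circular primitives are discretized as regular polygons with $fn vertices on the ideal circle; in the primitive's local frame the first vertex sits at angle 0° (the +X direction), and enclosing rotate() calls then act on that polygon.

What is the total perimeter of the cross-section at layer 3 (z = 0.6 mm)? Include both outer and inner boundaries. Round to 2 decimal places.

At z = 0.6 mm: the r=10 cylinder contributes a regular 32-gon of circumradius 10 (perimeter = 2·32·10.000·sin(180°/32) = 62.73 mm). Overall, the cross-section is a single solid region. Total boundary length (outer) = 62.73 mm.

62.73 mm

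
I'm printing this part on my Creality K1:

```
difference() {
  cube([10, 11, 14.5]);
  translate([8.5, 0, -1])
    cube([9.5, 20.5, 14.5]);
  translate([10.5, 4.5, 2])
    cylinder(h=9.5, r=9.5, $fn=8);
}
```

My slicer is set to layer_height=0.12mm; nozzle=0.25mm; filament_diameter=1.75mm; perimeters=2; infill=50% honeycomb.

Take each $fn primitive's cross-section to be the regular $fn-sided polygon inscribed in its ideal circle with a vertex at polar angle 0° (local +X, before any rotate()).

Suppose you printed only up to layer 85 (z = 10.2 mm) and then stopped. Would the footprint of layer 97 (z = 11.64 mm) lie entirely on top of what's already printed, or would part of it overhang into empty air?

part overhangs

Compare the two slices. At z = 10.2: the cube is present — its section is the full 10×11 rectangle (area 110.00 mm²); the cube at (8.5, 0) (footprint 9.5×20.5) is included at this height (area 194.75 mm²); the r=9.5 cylinder at (10.5, 4.5) gives a regular 8-gon of circumradius 9.5 (constant along its height) (area = (8/2)·9.500²·sin(360°/8) = 255.27 mm²); Subtracting the remaining from the first: starting from the 10×11 cube (110.00 mm²), the 9.5×20.5 cube at (8.5, 0) partially overlaps it — only the 16.50 mm² overlap (of its 194.75 mm²) is removed, clipping the outline; the r=9.5 cylinder at (10.5, 4.5) partially overlaps it — only the 69.56 mm² overlap (of its 255.27 mm²) is removed, clipping the outline — area = 23.94 mm². At z = 11.64: the cube (footprint 10×11) is included at this height (area 110.00 mm²); the 9.5×20.5 cube at (8.5, 0) contributes its full rectangle (area 194.75 mm²); the cylinder at (10.5, 4.5) does not reach this height (z outside [2, 11.5]); Taking the first minus the rest: starting from the 10×11 cube (110.00 mm²), the 9.5×20.5 cube at (8.5, 0) partially overlaps it — only the 16.50 mm² overlap (of its 194.75 mm²) is removed, clipping the outline — area = 93.50 mm². Checking containment: at z = 11.64 the cross-section extends beyond the z = 10.2 cross-section by about 69.56 mm².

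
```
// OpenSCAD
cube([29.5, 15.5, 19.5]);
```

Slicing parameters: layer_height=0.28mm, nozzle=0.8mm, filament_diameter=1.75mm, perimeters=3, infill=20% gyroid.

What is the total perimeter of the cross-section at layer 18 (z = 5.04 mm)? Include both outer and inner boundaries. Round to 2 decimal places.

90.00 mm

At z = 5.04 mm: the cube (footprint 29.5×15.5) is included at this height (perimeter 90.00 mm). Overall, the cross-section is a single solid region. Total boundary length (outer) = 90.00 mm.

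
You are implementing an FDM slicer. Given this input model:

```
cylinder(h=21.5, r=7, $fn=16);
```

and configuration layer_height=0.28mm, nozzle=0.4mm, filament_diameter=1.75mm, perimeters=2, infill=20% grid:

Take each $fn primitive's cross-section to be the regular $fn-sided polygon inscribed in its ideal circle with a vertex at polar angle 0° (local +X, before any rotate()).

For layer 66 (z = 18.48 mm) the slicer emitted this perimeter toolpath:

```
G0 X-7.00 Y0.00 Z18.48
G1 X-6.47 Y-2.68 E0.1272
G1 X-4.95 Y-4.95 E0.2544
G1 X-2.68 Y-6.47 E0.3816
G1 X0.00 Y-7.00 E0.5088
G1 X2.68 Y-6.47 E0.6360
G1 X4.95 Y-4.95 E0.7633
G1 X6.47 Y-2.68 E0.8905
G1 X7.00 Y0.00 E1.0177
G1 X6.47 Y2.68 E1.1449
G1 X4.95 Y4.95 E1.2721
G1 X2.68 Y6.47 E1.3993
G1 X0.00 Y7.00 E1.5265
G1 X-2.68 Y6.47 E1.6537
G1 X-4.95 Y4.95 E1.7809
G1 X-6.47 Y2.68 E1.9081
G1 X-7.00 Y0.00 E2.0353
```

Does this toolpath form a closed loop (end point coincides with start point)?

yes

Start point (G0): (-7.00, 0.00). End point (last G1): the path returns to the start — closed.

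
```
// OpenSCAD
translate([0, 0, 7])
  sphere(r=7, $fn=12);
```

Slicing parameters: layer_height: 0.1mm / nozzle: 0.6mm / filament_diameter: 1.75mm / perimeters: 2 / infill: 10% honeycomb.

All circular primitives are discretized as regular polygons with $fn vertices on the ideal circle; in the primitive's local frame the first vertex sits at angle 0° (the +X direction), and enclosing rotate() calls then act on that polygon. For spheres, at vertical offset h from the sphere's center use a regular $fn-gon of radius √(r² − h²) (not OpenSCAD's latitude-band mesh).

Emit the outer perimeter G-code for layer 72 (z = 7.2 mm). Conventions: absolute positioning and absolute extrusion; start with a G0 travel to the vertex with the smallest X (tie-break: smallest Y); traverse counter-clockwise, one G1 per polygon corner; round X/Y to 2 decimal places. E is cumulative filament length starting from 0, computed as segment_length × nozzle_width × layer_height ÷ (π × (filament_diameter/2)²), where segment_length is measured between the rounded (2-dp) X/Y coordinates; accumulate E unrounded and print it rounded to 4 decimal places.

At z = 7.2 mm: the r=7 sphere contributes a regular 12-gon of circumradius √(7²−0.2²) = 6.997. The outline is a single polygon with 12 vertices. Extrusion per mm of travel: 0.6 × 0.1 / (π × 0.875²) = 0.024945. Accumulating E over each segment gives final E = 1.0845.

G0 X-7.00 Y0.00 Z7.20
G1 X-6.06 Y-3.50 E0.0904
G1 X-3.50 Y-6.06 E0.1807
G1 X0.00 Y-7.00 E0.2711
G1 X3.50 Y-6.06 E0.3615
G1 X6.06 Y-3.50 E0.4518
G1 X7.00 Y0.00 E0.5422
G1 X6.06 Y3.50 E0.6326
G1 X3.50 Y6.06 E0.7229
G1 X0.00 Y7.00 E0.8133
G1 X-3.50 Y6.06 E0.9037
G1 X-6.06 Y3.50 E0.9941
G1 X-7.00 Y0.00 E1.0845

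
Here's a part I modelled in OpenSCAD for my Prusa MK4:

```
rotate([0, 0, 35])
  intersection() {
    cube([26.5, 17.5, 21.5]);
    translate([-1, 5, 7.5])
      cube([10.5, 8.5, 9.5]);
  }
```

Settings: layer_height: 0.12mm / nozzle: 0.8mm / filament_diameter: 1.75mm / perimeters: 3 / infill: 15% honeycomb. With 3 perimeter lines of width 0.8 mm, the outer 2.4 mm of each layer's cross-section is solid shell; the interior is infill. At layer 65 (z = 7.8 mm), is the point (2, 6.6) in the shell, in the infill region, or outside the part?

At z = 7.8 mm: the 26.5×17.5 cube contributes its full rectangle; the cube at (-1, 5) (footprint 10.5×8.5) is included at this height; Taking the intersection: the 10.5×8.5 cube at (-1, 5) partially overlaps the 26.5×17.5 cube; clipping to the common part keeps 80.75 mm² — 1 connected region; (whole slice rotated 35° about Z — lengths, areas and connectivity unchanged). Overall, the cross-section is a single solid region. Undo the 35° rotation: the query point maps to (5.424, 4.259) in the un-rotated model frame. The nearest boundary edge runs (9.50, 5.00)→(0.00, 5.00); distance from the point to it = 0.74 mm. The point is not inside any of the regions above, so it lies outside the cross-section (0.74 mm from the nearest boundary).

outside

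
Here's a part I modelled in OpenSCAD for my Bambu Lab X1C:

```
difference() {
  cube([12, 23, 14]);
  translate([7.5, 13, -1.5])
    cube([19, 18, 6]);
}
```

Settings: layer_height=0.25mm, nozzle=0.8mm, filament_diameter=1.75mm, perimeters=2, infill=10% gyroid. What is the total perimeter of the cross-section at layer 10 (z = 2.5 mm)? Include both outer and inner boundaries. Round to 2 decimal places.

70.00 mm

At z = 2.5 mm: the cube is present — its section is the full 12×23 rectangle (perimeter 70.00 mm); the cube at (7.5, 13) (footprint 19×18) is included at this height (perimeter 74.00 mm); Taking the first minus the rest: starting from the 12×23 cube, the 19×18 cube at (7.5, 13) partially overlaps it — only the 45.00 mm² overlap (of its 342.00 mm²) is removed, clipping the outline — boundary = 70.00 mm. Overall, the cross-section is a single solid region. Total boundary length (outer) = 70.00 mm.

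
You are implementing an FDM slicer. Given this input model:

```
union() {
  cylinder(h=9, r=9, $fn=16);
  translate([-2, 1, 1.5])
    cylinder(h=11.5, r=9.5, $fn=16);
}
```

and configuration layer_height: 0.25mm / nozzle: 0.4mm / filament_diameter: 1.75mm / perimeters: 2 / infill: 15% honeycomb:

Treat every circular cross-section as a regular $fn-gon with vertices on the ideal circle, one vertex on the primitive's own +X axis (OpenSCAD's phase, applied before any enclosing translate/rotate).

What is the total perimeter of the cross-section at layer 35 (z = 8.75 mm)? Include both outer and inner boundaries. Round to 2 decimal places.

At z = 8.75 mm: the r=9 cylinder gives a regular 16-gon of circumradius 9 (constant along its height) (perimeter = 2·16·9.000·sin(180°/16) = 56.19 mm); the cylinder at (-2, 1): section is a regular 16-gon, circumradius r=9.5 (perimeter = 2·16·9.500·sin(180°/16) = 59.31 mm); Merging all regions: the regions partially overlap (shared area 220.39 mm²), so the edge portions inside another operand are dropped and the merged outline is re-measured after clipping — boundary = 62.38 mm. Overall, the cross-section is a single solid region. Total boundary length (outer) = 62.38 mm.

62.38 mm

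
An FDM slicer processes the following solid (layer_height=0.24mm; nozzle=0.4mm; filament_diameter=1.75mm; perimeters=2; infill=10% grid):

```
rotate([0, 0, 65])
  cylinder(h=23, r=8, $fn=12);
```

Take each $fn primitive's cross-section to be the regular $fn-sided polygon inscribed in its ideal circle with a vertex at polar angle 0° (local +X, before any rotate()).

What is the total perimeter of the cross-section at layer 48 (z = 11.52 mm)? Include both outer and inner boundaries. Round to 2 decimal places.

49.69 mm

At z = 11.52 mm: the r=8 cylinder gives a regular 12-gon of circumradius 8 (constant along its height) (perimeter = 2·12·8.000·sin(180°/12) = 49.69 mm); (whole slice rotated 65° about Z — lengths, areas and connectivity unchanged). Overall, the cross-section is a single solid region. Total boundary length (outer) = 49.69 mm.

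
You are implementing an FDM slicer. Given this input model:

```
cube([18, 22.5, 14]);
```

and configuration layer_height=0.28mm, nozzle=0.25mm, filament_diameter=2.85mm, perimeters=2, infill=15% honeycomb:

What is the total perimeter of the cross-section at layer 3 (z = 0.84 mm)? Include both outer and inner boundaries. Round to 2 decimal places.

81.00 mm

At z = 0.84 mm: the 18×22.5 cube contributes its full rectangle (perimeter 81.00 mm). Overall, the cross-section is a single solid region. Total boundary length (outer) = 81.00 mm.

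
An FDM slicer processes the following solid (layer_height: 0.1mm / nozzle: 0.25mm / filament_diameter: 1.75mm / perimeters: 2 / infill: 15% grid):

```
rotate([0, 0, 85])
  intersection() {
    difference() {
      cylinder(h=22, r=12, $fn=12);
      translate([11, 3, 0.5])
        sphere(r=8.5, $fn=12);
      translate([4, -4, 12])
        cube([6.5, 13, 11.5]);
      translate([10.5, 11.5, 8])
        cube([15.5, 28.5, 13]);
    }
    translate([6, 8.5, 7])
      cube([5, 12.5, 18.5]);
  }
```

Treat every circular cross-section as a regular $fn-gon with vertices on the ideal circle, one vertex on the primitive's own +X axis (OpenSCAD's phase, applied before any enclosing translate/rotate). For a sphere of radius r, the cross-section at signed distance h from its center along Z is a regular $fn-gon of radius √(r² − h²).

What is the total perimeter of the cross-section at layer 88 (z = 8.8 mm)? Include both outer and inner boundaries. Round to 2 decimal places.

6.46 mm

At z = 8.8 mm: the r=12 cylinder contributes a regular 12-gon of circumradius 12 (perimeter = 2·12·12.000·sin(180°/12) = 74.54 mm); the r=8.5 sphere at (11, 3) contributes a regular 12-gon of circumradius √(8.5²−8.3²) = 1.833 (perimeter = 2·12·1.833·sin(180°/12) = 11.39 mm); the cube at (4, -4) is not intersected at this z (z outside [12, 23.5]); the cube at (10.5, 11.5) (footprint 15.5×28.5) is included at this height (perimeter 88.00 mm); Taking the first minus the rest: starting from the r=12 cylinder, the r=8.5 sphere at (11, 3) partially overlaps it — only the 5.71 mm² overlap (of its 10.08 mm²) is removed, clipping the outline; the 15.5×28.5 cube at (10.5, 11.5) misses the remaining region (no effect) — boundary = 77.07 mm; the cube at (6, 8.5) (footprint 5×12.5) is included at this height (perimeter 35.00 mm); Taking the intersection: the 5×12.5 cube at (6, 8.5) partially overlaps that combined region; clipping to the common part keeps 1.79 mm² — boundary = 6.46 mm; (whole slice rotated 85° about Z — lengths, areas and connectivity unchanged). Overall, the cross-section is a single solid region. Total boundary length (outer) = 6.46 mm.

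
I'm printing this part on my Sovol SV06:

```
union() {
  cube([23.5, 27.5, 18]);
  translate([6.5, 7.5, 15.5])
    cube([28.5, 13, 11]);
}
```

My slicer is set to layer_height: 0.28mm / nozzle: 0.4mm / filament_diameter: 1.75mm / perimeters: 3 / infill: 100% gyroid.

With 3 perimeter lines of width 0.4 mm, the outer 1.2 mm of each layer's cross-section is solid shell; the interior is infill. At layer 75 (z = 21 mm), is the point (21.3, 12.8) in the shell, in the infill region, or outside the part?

At z = 21 mm: the cube is absent (z outside [0, 18]); the 28.5×13 cube at (6.5, 7.5) contributes its full rectangle; Merging all regions: only the 28.5×13 cube at (6.5, 7.5) is present, so the union is just that shape — 1 connected region. Overall, the cross-section is a single solid region. The nearest boundary edge runs (6.50, 7.50)→(35.00, 7.50); distance from the point to it = 5.30 mm. The point is inside the cross-section and 5.30 mm from the nearest boundary — more than the 1.2 mm shell width (3 × 0.4), so it's in the infill interior.

infill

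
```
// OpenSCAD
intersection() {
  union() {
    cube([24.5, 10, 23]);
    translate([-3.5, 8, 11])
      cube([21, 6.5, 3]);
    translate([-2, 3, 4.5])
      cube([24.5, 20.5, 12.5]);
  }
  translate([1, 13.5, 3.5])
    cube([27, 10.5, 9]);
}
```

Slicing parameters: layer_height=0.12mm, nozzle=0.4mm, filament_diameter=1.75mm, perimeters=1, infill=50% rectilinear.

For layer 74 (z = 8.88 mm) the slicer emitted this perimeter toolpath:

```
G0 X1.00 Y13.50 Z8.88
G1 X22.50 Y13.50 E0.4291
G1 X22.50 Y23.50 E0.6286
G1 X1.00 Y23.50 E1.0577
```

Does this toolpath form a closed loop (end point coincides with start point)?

no

Start point (G0): (1.00, 13.50). End point (last G1): the path does not return to the start — open.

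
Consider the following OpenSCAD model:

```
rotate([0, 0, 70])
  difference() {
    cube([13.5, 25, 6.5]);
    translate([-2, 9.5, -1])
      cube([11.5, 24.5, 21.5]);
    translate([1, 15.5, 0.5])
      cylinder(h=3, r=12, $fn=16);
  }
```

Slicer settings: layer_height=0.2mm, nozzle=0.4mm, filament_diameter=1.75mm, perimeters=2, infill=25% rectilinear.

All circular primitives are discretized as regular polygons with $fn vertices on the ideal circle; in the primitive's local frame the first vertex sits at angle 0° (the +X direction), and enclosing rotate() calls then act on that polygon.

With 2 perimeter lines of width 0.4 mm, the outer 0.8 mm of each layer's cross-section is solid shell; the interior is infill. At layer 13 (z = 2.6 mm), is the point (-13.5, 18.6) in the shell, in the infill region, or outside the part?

shell

At z = 2.6 mm: the cube is present — its section is the full 13.5×25 rectangle; the cube at (-2, 9.5) is present — its section is the full 11.5×24.5 rectangle; the r=12 cylinder at (1, 15.5) contributes a regular 16-gon of circumradius 12; Taking the first minus the rest: starting from the 13.5×25 cube, the 11.5×24.5 cube at (-2, 9.5) partially overlaps it — only the 147.25 mm² overlap (of its 281.75 mm²) is removed, clipping the outline; the r=12 cylinder at (1, 15.5) partially overlaps it — only the 84.10 mm² overlap (of its 440.85 mm²) is removed, clipping the outline — 1 connected region; (rotated 70° about Z; rotation is an isometry so areas/perimeters/island counts are preserved). Overall, the cross-section is a single solid region. Undo the 70° rotation: the query point maps to (12.861, 19.047) in the un-rotated model frame. The nearest boundary edge runs (13.00, 15.50)→(12.09, 20.09); distance from the point to it = 0.56 mm. The point is inside the cross-section, 0.56 mm from the nearest boundary — within the 0.8 mm shell band (2 × 0.4).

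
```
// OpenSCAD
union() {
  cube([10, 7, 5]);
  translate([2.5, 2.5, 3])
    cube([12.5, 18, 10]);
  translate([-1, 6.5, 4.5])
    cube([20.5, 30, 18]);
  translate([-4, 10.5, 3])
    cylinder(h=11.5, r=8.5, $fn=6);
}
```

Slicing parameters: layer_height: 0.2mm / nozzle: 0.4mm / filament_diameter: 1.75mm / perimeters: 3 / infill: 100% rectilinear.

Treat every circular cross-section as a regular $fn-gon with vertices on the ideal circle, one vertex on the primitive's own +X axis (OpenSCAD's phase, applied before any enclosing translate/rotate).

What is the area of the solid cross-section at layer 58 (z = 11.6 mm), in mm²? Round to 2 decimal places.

At z = 11.6 mm: the cube is absent (z outside [0, 5]); the cube at (2.5, 2.5) (footprint 12.5×18) is included at this height (area 225.00 mm²); the cube at (-1, 6.5) is present — its section is the full 20.5×30 rectangle (area 615.00 mm²); the r=8.5 cylinder at (-4, 10.5) contributes a regular 6-gon of circumradius 8.5 (area = (6/2)·8.500²·sin(360°/6) = 187.71 mm²); Merging all regions: the regions partially overlap — summed areas 1027.71 mm² minus the doubly-counted overlap 217.23 mm² gives 810.49 mm² — area = 810.49 mm². Overall, the cross-section is a single solid region. Net area = 810.49 mm².

810.49 mm²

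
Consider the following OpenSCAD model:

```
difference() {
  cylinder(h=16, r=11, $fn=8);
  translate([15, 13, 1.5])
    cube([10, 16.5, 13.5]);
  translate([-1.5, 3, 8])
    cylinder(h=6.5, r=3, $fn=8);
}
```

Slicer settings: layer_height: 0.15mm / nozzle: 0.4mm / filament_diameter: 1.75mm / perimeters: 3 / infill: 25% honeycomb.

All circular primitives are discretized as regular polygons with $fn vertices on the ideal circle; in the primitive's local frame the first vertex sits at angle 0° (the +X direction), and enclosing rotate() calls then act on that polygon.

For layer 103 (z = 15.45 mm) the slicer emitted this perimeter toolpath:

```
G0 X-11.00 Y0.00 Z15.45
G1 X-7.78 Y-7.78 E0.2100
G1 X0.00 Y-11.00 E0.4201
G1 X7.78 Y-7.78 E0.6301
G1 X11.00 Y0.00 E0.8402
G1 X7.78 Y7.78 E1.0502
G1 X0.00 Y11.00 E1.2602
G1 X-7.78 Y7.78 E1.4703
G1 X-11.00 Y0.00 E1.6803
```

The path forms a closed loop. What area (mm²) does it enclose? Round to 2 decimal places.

Apply the shoelace formula to the sequence of (X, Y) vertices; enclosed area = 342.32 mm².

342.32 mm²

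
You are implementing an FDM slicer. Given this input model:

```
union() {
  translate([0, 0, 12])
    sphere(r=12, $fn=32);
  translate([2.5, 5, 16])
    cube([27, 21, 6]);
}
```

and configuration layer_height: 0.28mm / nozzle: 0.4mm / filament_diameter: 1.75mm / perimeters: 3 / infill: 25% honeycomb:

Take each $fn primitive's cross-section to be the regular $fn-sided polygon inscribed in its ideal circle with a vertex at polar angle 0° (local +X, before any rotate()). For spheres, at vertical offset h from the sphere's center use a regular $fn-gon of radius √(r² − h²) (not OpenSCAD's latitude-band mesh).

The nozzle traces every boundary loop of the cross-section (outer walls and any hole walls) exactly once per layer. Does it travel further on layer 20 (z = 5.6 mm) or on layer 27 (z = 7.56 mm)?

layer 27 (z = 7.56 mm)

Layer 20 (z = 5.6): the r=12 sphere slices to a regular 32-gon of circumradius 10.151 (√(r²−h²) with h=6.4 from center) (perimeter = 2·32·10.151·sin(180°/32) = 63.68 mm); the cube at (2.5, 5) is absent (z outside [16, 22]); Taking the union: only the r=12 sphere is present, so the union is just that shape — boundary = 63.68 mm. So its perimeter = 63.68 mm. Layer 27 (z = 7.56): the r=12 sphere contributes a regular 32-gon of circumradius √(12²−4.44²) = 11.148 (perimeter = 2·32·11.148·sin(180°/32) = 69.93 mm); the cube at (2.5, 5) is absent (z outside [16, 22]); Merging all regions: only the r=12 sphere is present, so the union is just that shape — boundary = 69.93 mm. So its perimeter = 69.93 mm. Layer 27 is larger (69.93 vs 63.68 mm).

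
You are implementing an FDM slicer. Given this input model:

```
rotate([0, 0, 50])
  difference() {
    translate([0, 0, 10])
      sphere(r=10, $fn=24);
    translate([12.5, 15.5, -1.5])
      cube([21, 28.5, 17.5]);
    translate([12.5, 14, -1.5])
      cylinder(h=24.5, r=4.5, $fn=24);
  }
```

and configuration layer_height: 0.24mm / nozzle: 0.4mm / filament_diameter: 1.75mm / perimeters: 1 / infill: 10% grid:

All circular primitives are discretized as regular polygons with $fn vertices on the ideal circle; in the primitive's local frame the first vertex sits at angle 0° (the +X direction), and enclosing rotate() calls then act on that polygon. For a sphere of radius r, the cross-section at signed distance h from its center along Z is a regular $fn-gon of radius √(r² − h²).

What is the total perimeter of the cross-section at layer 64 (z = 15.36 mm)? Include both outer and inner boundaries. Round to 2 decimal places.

52.89 mm

At z = 15.36 mm: the sphere: section is a regular 24-gon, circumradius = √(r²−h²) = √(10²−5.36²) = 8.442 (perimeter = 2·24·8.442·sin(180°/24) = 52.89 mm); the cube at (12.5, 15.5) is present — its section is the full 21×28.5 rectangle (perimeter 99.00 mm); the r=4.5 cylinder at (12.5, 14) gives a regular 24-gon of circumradius 4.5 (constant along its height) (perimeter = 2·24·4.500·sin(180°/24) = 28.19 mm); Taking the first minus the rest: starting from the r=10 sphere, the 21×28.5 cube at (12.5, 15.5) misses the remaining region (no effect); the r=4.5 cylinder at (12.5, 14) misses the remaining region (no effect) — boundary = 52.89 mm; (whole slice rotated 50° about Z — lengths, areas and connectivity unchanged). Overall, the cross-section is a single solid region. Total boundary length (outer) = 52.89 mm.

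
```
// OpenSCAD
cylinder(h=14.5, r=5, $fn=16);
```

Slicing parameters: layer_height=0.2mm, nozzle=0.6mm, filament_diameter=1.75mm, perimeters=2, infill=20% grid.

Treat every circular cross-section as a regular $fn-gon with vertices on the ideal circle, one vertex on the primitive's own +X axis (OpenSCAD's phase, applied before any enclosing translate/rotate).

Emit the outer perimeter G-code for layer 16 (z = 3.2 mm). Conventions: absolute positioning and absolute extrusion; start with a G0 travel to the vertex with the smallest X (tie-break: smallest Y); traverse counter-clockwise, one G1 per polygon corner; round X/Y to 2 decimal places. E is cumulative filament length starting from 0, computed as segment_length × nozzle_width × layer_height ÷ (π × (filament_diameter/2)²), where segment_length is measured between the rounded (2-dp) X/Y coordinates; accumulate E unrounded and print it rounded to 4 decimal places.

At z = 3.2 mm: the r=5 cylinder gives a regular 16-gon of circumradius 5 (constant along its height). The outline is a single polygon with 16 vertices. Extrusion per mm of travel: 0.6 × 0.2 / (π × 0.875²) = 0.049890. Accumulating E over each segment gives final E = 1.5577.

G0 X-5.00 Y0.00 Z3.20
G1 X-4.62 Y-1.91 E0.0972
G1 X-3.54 Y-3.54 E0.1947
G1 X-1.91 Y-4.62 E0.2923
G1 X0.00 Y-5.00 E0.3894
G1 X1.91 Y-4.62 E0.4866
G1 X3.54 Y-3.54 E0.5841
G1 X4.62 Y-1.91 E0.6817
G1 X5.00 Y0.00 E0.7788
G1 X4.62 Y1.91 E0.8760
G1 X3.54 Y3.54 E0.9735
G1 X1.91 Y4.62 E1.0711
G1 X0.00 Y5.00 E1.1683
G1 X-1.91 Y4.62 E1.2654
G1 X-3.54 Y3.54 E1.3630
G1 X-4.62 Y1.91 E1.4605
G1 X-5.00 Y0.00 E1.5577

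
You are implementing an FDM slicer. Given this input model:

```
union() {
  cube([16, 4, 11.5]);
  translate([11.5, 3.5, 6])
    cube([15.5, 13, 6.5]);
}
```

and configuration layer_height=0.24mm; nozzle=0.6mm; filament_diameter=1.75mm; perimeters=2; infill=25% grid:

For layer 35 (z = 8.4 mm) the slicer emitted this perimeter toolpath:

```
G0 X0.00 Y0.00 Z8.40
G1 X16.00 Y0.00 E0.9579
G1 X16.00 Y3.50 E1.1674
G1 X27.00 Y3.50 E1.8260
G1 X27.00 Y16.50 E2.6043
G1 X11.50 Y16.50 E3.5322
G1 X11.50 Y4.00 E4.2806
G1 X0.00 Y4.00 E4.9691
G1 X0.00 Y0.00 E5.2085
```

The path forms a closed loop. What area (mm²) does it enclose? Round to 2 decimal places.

263.25 mm²

Apply the shoelace formula to the sequence of (X, Y) vertices; enclosed area = 263.25 mm².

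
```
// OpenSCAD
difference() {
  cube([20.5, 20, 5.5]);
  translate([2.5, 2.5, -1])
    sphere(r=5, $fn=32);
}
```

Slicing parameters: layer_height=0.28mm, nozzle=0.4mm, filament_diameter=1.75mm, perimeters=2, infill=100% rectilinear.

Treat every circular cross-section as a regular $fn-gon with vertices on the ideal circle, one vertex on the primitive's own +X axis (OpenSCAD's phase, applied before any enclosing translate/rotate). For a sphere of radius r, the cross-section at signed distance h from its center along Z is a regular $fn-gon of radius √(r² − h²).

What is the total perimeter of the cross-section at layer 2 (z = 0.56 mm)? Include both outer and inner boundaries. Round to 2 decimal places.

At z = 0.56 mm: the cube is present — its section is the full 20.5×20 rectangle (perimeter 81.00 mm); the r=5 sphere at (2.5, 2.5) contributes a regular 32-gon of circumradius √(5²−1.56²) = 4.750 (perimeter = 2·32·4.750·sin(180°/32) = 29.80 mm); Subtracting the remaining from the first: starting from the 20.5×20 cube, the r=5 sphere at (2.5, 2.5) partially overlaps it — only the 46.38 mm² overlap (of its 70.44 mm²) is removed, clipping the outline — boundary = 80.67 mm. Overall, the cross-section is a single solid region. Total boundary length (outer) = 80.67 mm.

80.67 mm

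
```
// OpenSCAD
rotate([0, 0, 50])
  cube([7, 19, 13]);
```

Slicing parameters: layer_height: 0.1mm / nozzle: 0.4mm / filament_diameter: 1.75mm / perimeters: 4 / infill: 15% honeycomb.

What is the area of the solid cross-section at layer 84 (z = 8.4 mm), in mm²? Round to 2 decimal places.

At z = 8.4 mm: the cube is present — its section is the full 7×19 rectangle (area 133.00 mm²); (rotated 50° about Z; rotation is an isometry so areas/perimeters/island counts are preserved). Overall, the cross-section is a single solid region. Net area = 133.00 mm².

133.00 mm²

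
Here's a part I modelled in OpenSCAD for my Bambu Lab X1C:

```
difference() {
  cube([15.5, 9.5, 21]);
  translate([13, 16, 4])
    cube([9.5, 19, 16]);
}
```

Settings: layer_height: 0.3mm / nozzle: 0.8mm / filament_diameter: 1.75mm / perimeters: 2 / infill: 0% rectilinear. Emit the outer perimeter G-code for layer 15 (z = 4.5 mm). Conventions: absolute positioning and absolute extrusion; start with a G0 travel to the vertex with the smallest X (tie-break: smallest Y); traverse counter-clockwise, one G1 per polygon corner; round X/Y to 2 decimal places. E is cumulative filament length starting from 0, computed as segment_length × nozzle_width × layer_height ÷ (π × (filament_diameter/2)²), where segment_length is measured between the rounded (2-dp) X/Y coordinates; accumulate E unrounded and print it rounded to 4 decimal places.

G0 X0.00 Y0.00 Z4.50
G1 X15.50 Y0.00 E1.5466
G1 X15.50 Y9.50 E2.4945
G1 X0.00 Y9.50 E4.0411
G1 X0.00 Y0.00 E4.9890

At z = 4.5 mm: the cube (footprint 15.5×9.5) is included at this height; the cube at (13, 16) (footprint 9.5×19) is included at this height; After the difference (first − rest): starting from the 15.5×9.5 cube, the 9.5×19 cube at (13, 16) misses the remaining region (no effect) — 1 connected region. The outline is a single polygon with 4 vertices. Extrusion per mm of travel: 0.8 × 0.3 / (π × 0.875²) = 0.099780. Accumulating E over each segment gives final E = 4.9890.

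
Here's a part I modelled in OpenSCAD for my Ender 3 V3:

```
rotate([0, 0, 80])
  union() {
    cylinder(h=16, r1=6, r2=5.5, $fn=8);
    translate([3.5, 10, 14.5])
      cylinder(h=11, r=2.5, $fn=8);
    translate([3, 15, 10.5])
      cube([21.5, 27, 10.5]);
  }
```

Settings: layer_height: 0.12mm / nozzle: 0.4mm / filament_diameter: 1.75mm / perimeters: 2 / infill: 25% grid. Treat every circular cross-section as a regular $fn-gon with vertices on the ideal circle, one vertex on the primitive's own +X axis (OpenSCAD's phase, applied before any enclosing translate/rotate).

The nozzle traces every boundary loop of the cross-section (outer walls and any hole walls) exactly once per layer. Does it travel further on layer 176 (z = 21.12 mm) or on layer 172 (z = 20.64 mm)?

Layer 176 (z = 21.12): the cone is not intersected at this z (z outside [0, 16]); the r=2.5 cylinder at (3.5, 10) gives a regular 8-gon of circumradius 2.5 (constant along its height) (perimeter = 2·8·2.500·sin(180°/8) = 15.31 mm); the cube at (3, 15) is absent (z outside [10.5, 21]); Taking the union: only the r=2.5 cylinder at (3.5, 10) is present, so the union is just that shape — boundary = 15.31 mm; (whole slice rotated 80° about Z — lengths, areas and connectivity unchanged). So its perimeter = 15.31 mm. Layer 172 (z = 20.64): the cone does not reach this height (z outside [0, 16]); the cylinder at (3.5, 10): section is a regular 8-gon, circumradius r=2.5 (perimeter = 2·8·2.500·sin(180°/8) = 15.31 mm); the 21.5×27 cube at (3, 15) contributes its full rectangle (perimeter 97.00 mm); Merging all regions: the 2 present regions are separate (no shared area or edge), so areas and boundary lengths simply add and each stays a separate island — boundary = 112.31 mm; (whole slice rotated 80° about Z — lengths, areas and connectivity unchanged). So its perimeter = 112.31 mm. Layer 172 is larger (112.31 vs 15.31 mm).

layer 172 (z = 20.64 mm)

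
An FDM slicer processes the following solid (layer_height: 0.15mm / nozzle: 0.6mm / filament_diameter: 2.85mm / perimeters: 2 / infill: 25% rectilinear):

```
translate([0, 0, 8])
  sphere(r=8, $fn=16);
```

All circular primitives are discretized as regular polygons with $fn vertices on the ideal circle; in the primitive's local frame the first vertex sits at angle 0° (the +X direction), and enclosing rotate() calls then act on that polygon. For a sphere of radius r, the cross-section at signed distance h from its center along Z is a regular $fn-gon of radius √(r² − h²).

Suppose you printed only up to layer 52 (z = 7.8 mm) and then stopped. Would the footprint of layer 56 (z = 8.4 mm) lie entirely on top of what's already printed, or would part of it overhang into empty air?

Compare the two slices. At z = 7.8: the r=8 sphere slices to a regular 16-gon of circumradius 7.997 (√(r²−h²) with h=0.2 from center) (area = (16/2)·7.997²·sin(360°/16) = 195.81 mm²). At z = 8.4: the r=8 sphere slices to a regular 16-gon of circumradius 7.990 (√(r²−h²) with h=0.4 from center) (area = (16/2)·7.990²·sin(360°/16) = 195.44 mm²). Checking containment: the cross-section at z = 8.4 is a subset of the cross-section at z = 7.8.

entirely on top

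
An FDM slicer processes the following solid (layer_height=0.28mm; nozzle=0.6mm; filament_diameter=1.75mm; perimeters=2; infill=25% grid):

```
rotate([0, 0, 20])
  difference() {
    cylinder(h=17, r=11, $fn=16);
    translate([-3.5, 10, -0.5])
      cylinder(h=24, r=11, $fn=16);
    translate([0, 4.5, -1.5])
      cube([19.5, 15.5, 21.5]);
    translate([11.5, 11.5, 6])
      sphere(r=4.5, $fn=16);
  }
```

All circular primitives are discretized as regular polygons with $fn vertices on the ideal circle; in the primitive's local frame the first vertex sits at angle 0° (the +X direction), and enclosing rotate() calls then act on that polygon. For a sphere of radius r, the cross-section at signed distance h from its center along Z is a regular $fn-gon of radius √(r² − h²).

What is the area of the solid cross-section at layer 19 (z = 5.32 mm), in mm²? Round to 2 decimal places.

At z = 5.32 mm: the r=11 cylinder contributes a regular 16-gon of circumradius 11 (area = (16/2)·11.000²·sin(360°/16) = 370.44 mm²); the cylinder at (-3.5, 10): section is a regular 16-gon, circumradius r=11 (area = (16/2)·11.000²·sin(360°/16) = 370.44 mm²); the cube at (0, 4.5) is present — its section is the full 19.5×15.5 rectangle (area 302.25 mm²); the r=4.5 sphere at (11.5, 11.5) contributes a regular 16-gon of circumradius √(4.5²−0.68²) = 4.448 (area = (16/2)·4.448²·sin(360°/16) = 60.58 mm²); Taking the first minus the rest: starting from the r=11 cylinder (370.44 mm²), the r=11 cylinder at (-3.5, 10) partially overlaps it — only the 149.68 mm² overlap (of its 370.44 mm²) is removed, clipping the outline; the 19.5×15.5 cube at (0, 4.5) partially overlaps it — only the 7.56 mm² overlap (of its 302.25 mm²) is removed, clipping the outline; the r=4.5 sphere at (11.5, 11.5) misses the remaining region (no effect) — area = 213.20 mm²; (rotated 20° about Z; rotation is an isometry so areas/perimeters/island counts are preserved). Overall, the cross-section is a single solid region. Net area = 213.20 mm².

213.20 mm²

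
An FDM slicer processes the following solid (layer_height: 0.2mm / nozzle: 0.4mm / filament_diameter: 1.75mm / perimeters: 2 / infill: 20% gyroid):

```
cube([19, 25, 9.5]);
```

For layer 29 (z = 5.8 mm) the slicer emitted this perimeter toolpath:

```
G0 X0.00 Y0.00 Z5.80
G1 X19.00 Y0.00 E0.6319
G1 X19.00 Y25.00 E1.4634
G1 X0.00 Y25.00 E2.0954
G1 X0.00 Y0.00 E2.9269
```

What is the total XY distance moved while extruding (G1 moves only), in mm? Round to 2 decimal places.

88.00 mm

Sum the Euclidean lengths of each G1 segment: total = 88.00 mm.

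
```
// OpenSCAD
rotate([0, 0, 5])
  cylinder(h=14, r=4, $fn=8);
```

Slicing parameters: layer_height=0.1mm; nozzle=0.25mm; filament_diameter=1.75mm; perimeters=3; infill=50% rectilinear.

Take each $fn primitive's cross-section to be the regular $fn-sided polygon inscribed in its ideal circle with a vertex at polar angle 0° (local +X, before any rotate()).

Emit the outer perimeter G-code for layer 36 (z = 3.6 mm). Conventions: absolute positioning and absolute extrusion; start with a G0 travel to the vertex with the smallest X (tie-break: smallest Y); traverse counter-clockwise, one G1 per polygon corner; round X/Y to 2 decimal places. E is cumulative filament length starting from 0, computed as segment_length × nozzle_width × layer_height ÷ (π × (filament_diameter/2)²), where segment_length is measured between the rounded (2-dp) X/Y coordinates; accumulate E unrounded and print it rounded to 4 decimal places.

G0 X-3.98 Y-0.35 Z3.60
G1 X-2.57 Y-3.06 E0.0318
G1 X0.35 Y-3.98 E0.0636
G1 X3.06 Y-2.57 E0.0953
G1 X3.98 Y0.35 E0.1271
G1 X2.57 Y3.06 E0.1589
G1 X-0.35 Y3.98 E0.1907
G1 X-3.06 Y2.57 E0.2225
G1 X-3.98 Y-0.35 E0.2543

At z = 3.6 mm: the r=4 cylinder contributes a regular 8-gon of circumradius 4; (rotated 5° about Z; rotation is an isometry so areas/perimeters/island counts are preserved). The outline is a single polygon with 8 vertices. Extrusion per mm of travel: 0.25 × 0.1 / (π × 0.875²) = 0.010394. Accumulating E over each segment gives final E = 0.2543.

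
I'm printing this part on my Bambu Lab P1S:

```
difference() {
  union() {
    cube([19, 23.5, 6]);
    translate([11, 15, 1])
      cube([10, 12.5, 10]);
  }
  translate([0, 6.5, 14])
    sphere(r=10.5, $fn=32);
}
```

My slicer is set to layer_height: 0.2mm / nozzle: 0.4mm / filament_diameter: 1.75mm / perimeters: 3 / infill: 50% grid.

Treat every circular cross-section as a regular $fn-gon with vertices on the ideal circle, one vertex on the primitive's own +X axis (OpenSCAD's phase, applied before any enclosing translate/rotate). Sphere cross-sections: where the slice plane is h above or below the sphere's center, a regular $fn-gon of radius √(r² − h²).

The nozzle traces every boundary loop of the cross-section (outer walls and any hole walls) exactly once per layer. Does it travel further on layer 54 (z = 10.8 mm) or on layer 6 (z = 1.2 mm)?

layer 6 (z = 1.2 mm)

Layer 54 (z = 10.8): the cube does not reach this height (z outside [0, 6]); the 10×12.5 cube at (11, 15) contributes its full rectangle (perimeter 45.00 mm); Taking the union: only the 10×12.5 cube at (11, 15) is present, so the union is just that shape — boundary = 45.00 mm; the sphere at (0, 6.5): section is a regular 32-gon, circumradius = √(r²−h²) = √(10.5²−3.2²) = 10.000 (perimeter = 2·32·10.000·sin(180°/32) = 62.73 mm); After the difference (first − rest): starting from the result so far, the r=10.5 sphere at (0, 6.5) misses the remaining region (no effect) — boundary = 45.00 mm. So its perimeter = 45.00 mm. Layer 6 (z = 1.2): the cube is present — its section is the full 19×23.5 rectangle (perimeter 85.00 mm); the cube at (11, 15) (footprint 10×12.5) is included at this height (perimeter 45.00 mm); Taking the union: the regions partially overlap (shared area 68.00 mm²), so the edge portions inside another operand are dropped and the merged outline is re-measured after clipping — boundary = 97.00 mm; the sphere at (0, 6.5) does not reach this height (|z−center|=12.800 > r=10.5); Subtracting the remaining from the first: none of the subtracted shapes is present at this height, so the result so far is unchanged — boundary = 97.00 mm. So its perimeter = 97.00 mm. Layer 6 is larger (97.00 vs 45.00 mm).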